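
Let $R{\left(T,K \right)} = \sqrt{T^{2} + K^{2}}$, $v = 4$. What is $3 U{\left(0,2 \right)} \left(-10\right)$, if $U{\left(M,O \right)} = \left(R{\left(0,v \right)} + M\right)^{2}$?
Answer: $-480$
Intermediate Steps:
$R{\left(T,K \right)} = \sqrt{K^{2} + T^{2}}$
$U{\left(M,O \right)} = \left(4 + M\right)^{2}$ ($U{\left(M,O \right)} = \left(\sqrt{4^{2} + 0^{2}} + M\right)^{2} = \left(\sqrt{16 + 0} + M\right)^{2} = \left(\sqrt{16} + M\right)^{2} = \left(4 + M\right)^{2}$)
$3 U{\left(0,2 \right)} \left(-10\right) = 3 \left(4 + 0\right)^{2} \left(-10\right) = 3 \cdot 4^{2} \left(-10\right) = 3 \cdot 16 \left(-10\right) = 48 \left(-10\right) = -480$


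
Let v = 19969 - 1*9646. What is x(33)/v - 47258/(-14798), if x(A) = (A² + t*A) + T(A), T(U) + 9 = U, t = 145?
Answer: 95853823/25459959 ≈ 3.7649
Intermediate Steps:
T(U) = -9 + U
v = 10323 (v = 19969 - 9646 = 10323)
x(A) = -9 + A² + 146*A (x(A) = (A² + 145*A) + (-9 + A) = -9 + A² + 146*A)
x(33)/v - 47258/(-14798) = (-9 + 33² + 146*33)/10323 - 47258/(-14798) = (-9 + 1089 + 4818)*(1/10323) - 47258*(-1/14798) = 5898*(1/10323) + 23629/7399 = 1966/3441 + 23629/7399 = 95853823/25459959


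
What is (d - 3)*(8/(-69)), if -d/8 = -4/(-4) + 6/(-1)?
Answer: -296/69 ≈ -4.2899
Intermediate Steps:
d = 40 (d = -8*(-4/(-4) + 6/(-1)) = -8*(-4*(-¼) + 6*(-1)) = -8*(1 - 6) = -8*(-5) = 40)
(d - 3)*(8/(-69)) = (40 - 3)*(8/(-69)) = 37*(8*(-1/69)) = 37*(-8/69) = -296/69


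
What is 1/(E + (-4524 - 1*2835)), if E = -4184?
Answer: -1/11543 ≈ -8.6633e-5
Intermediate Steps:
1/(E + (-4524 - 1*2835)) = 1/(-4184 + (-4524 - 1*2835)) = 1/(-4184 + (-4524 - 2835)) = 1/(-4184 - 7359) = 1/(-11543) = -1/11543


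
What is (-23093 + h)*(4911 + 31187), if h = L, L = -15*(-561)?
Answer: -529846444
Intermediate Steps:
L = 8415
h = 8415
(-23093 + h)*(4911 + 31187) = (-23093 + 8415)*(4911 + 31187) = -14678*36098 = -529846444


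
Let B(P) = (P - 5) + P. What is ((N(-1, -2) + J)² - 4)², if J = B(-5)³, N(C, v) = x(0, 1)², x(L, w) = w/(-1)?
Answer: 129592541712384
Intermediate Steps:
x(L, w) = -w (x(L, w) = w*(-1) = -w)
N(C, v) = 1 (N(C, v) = (-1*1)² = (-1)² = 1)
B(P) = -5 + 2*P (B(P) = (-5 + P) + P = -5 + 2*P)
J = -3375 (J = (-5 + 2*(-5))³ = (-5 - 10)³ = (-15)³ = -3375)
((N(-1, -2) + J)² - 4)² = ((1 - 3375)² - 4)² = ((-3374)² - 4)² = (11383876 - 4)² = 11383872² = 129592541712384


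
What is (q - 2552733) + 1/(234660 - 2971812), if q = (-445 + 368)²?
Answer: -6970989662209/2737152 ≈ -2.5468e+6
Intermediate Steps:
q = 5929 (q = (-77)² = 5929)
(q - 2552733) + 1/(234660 - 2971812) = (5929 - 2552733) + 1/(234660 - 2971812) = -2546804 + 1/(-2737152) = -2546804 - 1/2737152 = -6970989662209/2737152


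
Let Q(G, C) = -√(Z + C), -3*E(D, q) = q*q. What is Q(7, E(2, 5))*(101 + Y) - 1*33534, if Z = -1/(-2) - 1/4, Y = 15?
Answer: -33534 - 58*I*√291/3 ≈ -33534.0 - 329.8*I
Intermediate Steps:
Z = ¼ (Z = -1*(-½) - 1*¼ = ½ - ¼ = ¼ ≈ 0.25000)
E(D, q) = -q²/3 (E(D, q) = -q*q/3 = -q²/3)
Q(G, C) = -√(¼ + C)
Q(7, E(2, 5))*(101 + Y) - 1*33534 = (-√(1 + 4*(-⅓*5²))/2)*(101 + 15) - 1*33534 = -√(1 + 4*(-⅓*25))/2*116 - 33534 = -√(1 + 4*(-25/3))/2*116 - 33534 = -√(1 - 100/3)/2*116 - 33534 = -I*√291/6*116 - 33534 = -58*I*√291/3 - 33534 = -33534 - 58*I*√291/3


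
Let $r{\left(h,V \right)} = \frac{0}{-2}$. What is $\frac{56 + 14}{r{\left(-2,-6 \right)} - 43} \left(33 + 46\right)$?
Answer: $- \frac{5530}{43} \approx -128.6$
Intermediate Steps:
$r{\left(h,V \right)} = 0$ ($r{\left(h,V \right)} = 0 \left(- \frac{1}{2}\right) = 0$)
$\frac{56 + 14}{r{\left(-2,-6 \right)} - 43} \left(33 + 46\right) = \frac{56 + 14}{0 - 43} \left(33 + 46\right) = \frac{70}{-43} \cdot 79 = 70 \left(- \frac{1}{43}\right) 79 = \left(- \frac{70}{43}\right) 79 = - \frac{5530}{43}$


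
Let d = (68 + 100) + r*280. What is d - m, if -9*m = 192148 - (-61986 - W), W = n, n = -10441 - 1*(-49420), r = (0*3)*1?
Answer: 294625/9 ≈ 32736.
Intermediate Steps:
r = 0 (r = 0*1 = 0)
n = 38979 (n = -10441 + 49420 = 38979)
W = 38979
d = 168 (d = (68 + 100) + 0*280 = 168 + 0 = 168)
m = -293113/9 (m = -(192148 - (-61986 - 1*38979))/9 = -(192148 - (-61986 - 38979))/9 = -(192148 - 1*(-100965))/9 = -(192148 + 100965)/9 = -⅑*293113 = -293113/9 ≈ -32568.)
d - m = 168 - 1*(-293113/9) = 168 + 293113/9 = 294625/9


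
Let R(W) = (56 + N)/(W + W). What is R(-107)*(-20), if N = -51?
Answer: 50/107 ≈ 0.46729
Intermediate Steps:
R(W) = 5/(2*W) (R(W) = (56 - 51)/(W + W) = 5/((2*W)) = 5*(1/(2*W)) = 5/(2*W))
R(-107)*(-20) = ((5/2)/(-107))*(-20) = ((5/2)*(-1/107))*(-20) = -5/214*(-20) = 50/107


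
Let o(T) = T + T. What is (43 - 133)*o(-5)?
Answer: 900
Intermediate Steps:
o(T) = 2*T
(43 - 133)*o(-5) = (43 - 133)*(2*(-5)) = -90*(-10) = 900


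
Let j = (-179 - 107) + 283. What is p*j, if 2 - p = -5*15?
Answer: -231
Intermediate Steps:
j = -3 (j = -286 + 283 = -3)
p = 77 (p = 2 - (-5)*15 = 2 - 1*(-75) = 2 + 75 = 77)
p*j = 77*(-3) = -231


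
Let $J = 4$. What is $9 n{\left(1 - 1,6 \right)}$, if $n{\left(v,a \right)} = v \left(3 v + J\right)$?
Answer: $0$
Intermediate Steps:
$n{\left(v,a \right)} = v \left(4 + 3 v\right)$ ($n{\left(v,a \right)} = v \left(3 v + 4\right) = v \left(4 + 3 v\right)$)
$9 n{\left(1 - 1,6 \right)} = 9 \left(1 - 1\right) \left(4 + 3 \left(1 - 1\right)\right) = 9 \cdot 0 \left(4 + 3 \cdot 0\right) = 9 \cdot 0 \left(4 + 0\right) = 9 \cdot 0 \cdot 4 = 9 \cdot 0 = 0$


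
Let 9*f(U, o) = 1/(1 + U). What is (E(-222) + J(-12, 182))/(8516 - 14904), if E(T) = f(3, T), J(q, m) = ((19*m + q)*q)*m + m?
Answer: 270931751/229968 ≈ 1178.1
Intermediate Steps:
J(q, m) = m + m*q*(q + 19*m) (J(q, m) = ((q + 19*m)*q)*m + m = (q*(q + 19*m))*m + m = m*q*(q + 19*m) + m = m + m*q*(q + 19*m))
f(U, o) = 1/(9*(1 + U))
E(T) = 1/36 (E(T) = 1/(9*(1 + 3)) = (1/9)/4 = (1/9)*(1/4) = 1/36)
(E(-222) + J(-12, 182))/(8516 - 14904) = (1/36 + 182*(1 + (-12)**2 + 19*182*(-12)))/(8516 - 14904) = (1/36 + 182*(1 + 144 - 41496))/(-6388) = (1/36 + 182*(-41351))*(-1/6388) = (1/36 - 7525882)*(-1/6388) = -270931751/36*(-1/6388) = 270931751/229968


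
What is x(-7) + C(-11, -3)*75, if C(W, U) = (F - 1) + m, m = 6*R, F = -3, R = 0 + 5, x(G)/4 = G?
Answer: 1922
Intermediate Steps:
x(G) = 4*G
R = 5
m = 30 (m = 6*5 = 30)
C(W, U) = 26 (C(W, U) = (-3 - 1) + 30 = -4 + 30 = 26)
x(-7) + C(-11, -3)*75 = 4*(-7) + 26*75 = -28 + 1950 = 1922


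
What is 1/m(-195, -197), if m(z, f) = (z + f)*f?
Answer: 1/77224 ≈ 1.2949e-5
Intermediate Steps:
m(z, f) = f*(f + z) (m(z, f) = (f + z)*f = f*(f + z))
1/m(-195, -197) = 1/(-197*(-197 - 195)) = 1/(-197*(-392)) = 1/77224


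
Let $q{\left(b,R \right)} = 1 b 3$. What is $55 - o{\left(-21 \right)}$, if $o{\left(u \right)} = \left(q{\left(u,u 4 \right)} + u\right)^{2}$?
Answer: $-7001$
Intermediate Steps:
$q{\left(b,R \right)} = 3 b$ ($q{\left(b,R \right)} = b 3 = 3 b$)
$o{\left(u \right)} = 16 u^{2}$ ($o{\left(u \right)} = \left(3 u + u\right)^{2} = \left(4 u\right)^{2} = 16 u^{2}$)
$55 - o{\left(-21 \right)} = 55 - 16 \left(-21\right)^{2} = 55 - 16 \cdot 441 = 55 - 7056 = -7001$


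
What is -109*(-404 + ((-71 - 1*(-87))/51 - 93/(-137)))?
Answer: 306923617/6987 ≈ 43928.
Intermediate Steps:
-109*(-404 + ((-71 - 1*(-87))/51 - 93/(-137))) = -109*(-404 + ((-71 + 87)*(1/51) - 93*(-1/137))) = -109*(-404 + (16*(1/51) + 93/137)) = -109*(-404 + (16/51 + 93/137)) = -109*(-404 + 6935/6987) = -109*(-2815813/6987) = 306923617/6987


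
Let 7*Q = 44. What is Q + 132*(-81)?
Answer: -74800/7 ≈ -10686.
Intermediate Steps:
Q = 44/7 (Q = (1/7)*44 = 44/7 ≈ 6.2857)
Q + 132*(-81) = 44/7 + 132*(-81) = 44/7 - 10692 = -74800/7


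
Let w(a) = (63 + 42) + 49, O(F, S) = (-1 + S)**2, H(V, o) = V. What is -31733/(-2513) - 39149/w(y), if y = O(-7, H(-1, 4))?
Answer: -1214215/5026 ≈ -241.59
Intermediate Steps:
y = 4 (y = (-1 - 1)**2 = (-2)**2 = 4)
w(a) = 154 (w(a) = 105 + 49 = 154)
-31733/(-2513) - 39149/w(y) = -31733/(-2513) - 39149/154 = -31733*(-1/2513) - 39149*1/154 = 31733/2513 - 3559/14 = -1214215/5026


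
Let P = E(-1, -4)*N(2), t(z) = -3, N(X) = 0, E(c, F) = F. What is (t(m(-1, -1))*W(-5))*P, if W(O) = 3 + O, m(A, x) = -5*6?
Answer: 0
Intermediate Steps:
m(A, x) = -30
P = 0 (P = -4*0 = 0)
(t(m(-1, -1))*W(-5))*P = -3*(3 - 5)*0 = -3*(-2)*0 = 6*0 = 0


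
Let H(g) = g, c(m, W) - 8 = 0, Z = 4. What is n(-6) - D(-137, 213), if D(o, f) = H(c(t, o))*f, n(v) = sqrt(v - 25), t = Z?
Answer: -1704 + I*sqrt(31) ≈ -1704.0 + 5.5678*I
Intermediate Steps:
t = 4
c(m, W) = 8 (c(m, W) = 8 + 0 = 8)
n(v) = sqrt(-25 + v)
D(o, f) = 8*f
n(-6) - D(-137, 213) = sqrt(-25 - 6) - 8*213 = sqrt(-31) - 1*1704 = I*sqrt(31) - 1704 = -1704 + I*sqrt(31)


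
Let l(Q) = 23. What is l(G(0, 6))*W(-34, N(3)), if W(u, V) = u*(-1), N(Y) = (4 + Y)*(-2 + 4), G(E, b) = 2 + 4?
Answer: 782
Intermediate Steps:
G(E, b) = 6
N(Y) = 8 + 2*Y (N(Y) = (4 + Y)*2 = 8 + 2*Y)
W(u, V) = -u
l(G(0, 6))*W(-34, N(3)) = 23*(-1*(-34)) = 23*34 = 782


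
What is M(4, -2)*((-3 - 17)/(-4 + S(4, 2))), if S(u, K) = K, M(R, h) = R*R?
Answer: 160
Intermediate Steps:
M(R, h) = R**2
M(4, -2)*((-3 - 17)/(-4 + S(4, 2))) = 4**2*((-3 - 17)/(-4 + 2)) = 16*(-20/(-2)) = 16*(-20*(-1/2)) = 16*10 = 160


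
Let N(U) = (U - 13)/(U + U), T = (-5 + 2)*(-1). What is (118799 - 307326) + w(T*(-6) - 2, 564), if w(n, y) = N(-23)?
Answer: -4336103/23 ≈ -1.8853e+5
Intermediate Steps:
T = 3 (T = -3*(-1) = 3)
N(U) = (-13 + U)/(2*U) (N(U) = (-13 + U)/((2*U)) = (-13 + U)*(1/(2*U)) = (-13 + U)/(2*U))
w(n, y) = 18/23 (w(n, y) = (1/2)*(-13 - 23)/(-23) = (1/2)*(-1/23)*(-36) = 18/23)
(118799 - 307326) + w(T*(-6) - 2, 564) = (118799 - 307326) + 18/23 = -188527 + 18/23 = -4336103/23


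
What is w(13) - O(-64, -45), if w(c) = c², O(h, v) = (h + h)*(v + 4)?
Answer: -5079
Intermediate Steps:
O(h, v) = 2*h*(4 + v) (O(h, v) = (2*h)*(4 + v) = 2*h*(4 + v))
w(13) - O(-64, -45) = 13² - 2*(-64)*(4 - 45) = 169 - 2*(-64)*(-41) = 169 - 1*5248 = 169 - 5248 = -5079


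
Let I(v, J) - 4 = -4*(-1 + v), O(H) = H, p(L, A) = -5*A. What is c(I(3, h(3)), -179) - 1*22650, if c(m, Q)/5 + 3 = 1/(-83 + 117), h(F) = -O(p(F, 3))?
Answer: -770605/34 ≈ -22665.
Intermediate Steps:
h(F) = 15 (h(F) = -(-5)*3 = -1*(-15) = 15)
I(v, J) = 8 - 4*v (I(v, J) = 4 - 4*(-1 + v) = 4 + (4 - 4*v) = 8 - 4*v)
c(m, Q) = -505/34 (c(m, Q) = -15 + 5/(-83 + 117) = -15 + 5/34 = -505/34)
c(I(3, h(3)), -179) - 1*22650 = -505/34 - 1*22650 = -505/34 - 22650 = -770605/34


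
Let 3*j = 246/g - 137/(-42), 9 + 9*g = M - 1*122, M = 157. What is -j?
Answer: -48275/1638 ≈ -29.472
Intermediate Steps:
g = 26/9 (g = -1 + (157 - 1*122)/9 = -1 + (157 - 122)/9 = -1 + (⅑)*35 = -1 + 35/9 = 26/9 ≈ 2.8889)
j = 48275/1638 (j = (246/(26/9) - 137/(-42))/3 = (246*(9/26) - 137*(-1/42))/3 = (1107/13 + 137/42)/3 = (⅓)*(48275/546) = 48275/1638 ≈ 29.472)
-j = -1*48275/1638 = -48275/1638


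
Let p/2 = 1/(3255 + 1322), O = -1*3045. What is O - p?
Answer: -13936967/4577 ≈ -3045.0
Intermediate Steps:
O = -3045
p = 2/4577 (p = 2/(3255 + 1322) = 2/4577 ≈ 0.00043697)
O - p = -3045 - 1*2/4577 = -3045 - 2/4577 = -13936967/4577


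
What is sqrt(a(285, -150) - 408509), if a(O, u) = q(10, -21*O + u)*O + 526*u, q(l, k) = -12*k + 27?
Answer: sqrt(20501986) ≈ 4527.9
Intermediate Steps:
q(l, k) = 27 - 12*k
a(O, u) = 526*u + O*(27 - 12*u + 252*O) (a(O, u) = (27 - 12*(-21*O + u))*O + 526*u = (27 - 12*(u - 21*O))*O + 526*u = (27 + (-12*u + 252*O))*O + 526*u = (27 - 12*u + 252*O)*O + 526*u = O*(27 - 12*u + 252*O) + 526*u = 526*u + O*(27 - 12*u + 252*O))
sqrt(a(285, -150) - 408509) = sqrt((526*(-150) + 3*285*(9 - 4*(-150) + 84*285)) - 408509) = sqrt((-78900 + 3*285*(9 + 600 + 23940)) - 408509) = sqrt((-78900 + 3*285*24549) - 408509) = sqrt((-78900 + 20989395) - 408509) = sqrt(20910495 - 408509) = sqrt(20501986)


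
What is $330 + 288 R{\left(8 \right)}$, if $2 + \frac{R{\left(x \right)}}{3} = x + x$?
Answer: $12426$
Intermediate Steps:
$R{\left(x \right)} = -6 + 6 x$ ($R{\left(x \right)} = -6 + 3 \left(x + x\right) = -6 + 3 \cdot 2 x = -6 + 6 x$)
$330 + 288 R{\left(8 \right)} = 330 + 288 \left(-6 + 6 \cdot 8\right) = 330 + 288 \left(-6 + 48\right) = 330 + 288 \cdot 42 = 330 + 12096 = 12426$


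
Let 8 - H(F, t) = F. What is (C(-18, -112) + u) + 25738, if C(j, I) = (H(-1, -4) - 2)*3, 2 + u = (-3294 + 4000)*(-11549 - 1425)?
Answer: -9133887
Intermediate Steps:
H(F, t) = 8 - F
u = -9159646 (u = -2 + (-3294 + 4000)*(-11549 - 1425) = -2 + 706*(-12974) = -2 - 9159644 = -9159646)
C(j, I) = 21 (C(j, I) = ((8 - 1*(-1)) - 2)*3 = ((8 + 1) - 2)*3 = (9 - 2)*3 = 7*3 = 21)
(C(-18, -112) + u) + 25738 = (21 - 9159646) + 25738 = -9159625 + 25738 = -9133887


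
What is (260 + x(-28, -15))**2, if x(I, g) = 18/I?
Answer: 13184161/196 ≈ 67266.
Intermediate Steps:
(260 + x(-28, -15))**2 = (260 + 18/(-28))**2 = (260 + 18*(-1/28))**2 = (260 - 9/14)**2 = (3631/14)**2 = 13184161/196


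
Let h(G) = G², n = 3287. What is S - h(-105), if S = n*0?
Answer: -11025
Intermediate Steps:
S = 0 (S = 3287*0 = 0)
S - h(-105) = 0 - 1*(-105)² = 0 - 1*11025 = 0 - 11025 = -11025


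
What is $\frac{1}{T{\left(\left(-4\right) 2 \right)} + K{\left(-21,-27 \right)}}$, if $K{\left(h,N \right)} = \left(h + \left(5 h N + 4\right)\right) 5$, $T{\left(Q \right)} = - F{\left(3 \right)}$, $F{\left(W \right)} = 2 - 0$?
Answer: $\frac{1}{14088} \approx 7.0982 \cdot 10^{-5}$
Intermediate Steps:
$F{\left(W \right)} = 2$ ($F{\left(W \right)} = 2 + 0 = 2$)
$T{\left(Q \right)} = -2$ ($T{\left(Q \right)} = \left(-1\right) 2 = -2$)
$K{\left(h,N \right)} = 20 + 5 h + 25 N h$ ($K{\left(h,N \right)} = \left(h + \left(5 N h + 4\right)\right) 5 = \left(h + \left(4 + 5 N h\right)\right) 5 = \left(4 + h + 5 N h\right) 5 = 20 + 5 h + 25 N h$)
$\frac{1}{T{\left(\left(-4\right) 2 \right)} + K{\left(-21,-27 \right)}} = \frac{1}{-2 + \left(20 + 5 \left(-21\right) + 25 \left(-27\right) \left(-21\right)\right)} = \frac{1}{-2 + \left(20 - 105 + 14175\right)} = \frac{1}{-2 + 14090} = \frac{1}{14088}$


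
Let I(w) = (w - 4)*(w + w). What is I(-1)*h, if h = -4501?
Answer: -45010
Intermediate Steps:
I(w) = 2*w*(-4 + w) (I(w) = (-4 + w)*(2*w) = 2*w*(-4 + w))
I(-1)*h = (2*(-1)*(-4 - 1))*(-4501) = (2*(-1)*(-5))*(-4501) = 10*(-4501) = -45010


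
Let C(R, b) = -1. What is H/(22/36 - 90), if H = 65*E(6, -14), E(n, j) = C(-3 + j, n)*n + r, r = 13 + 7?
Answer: -16380/1609 ≈ -10.180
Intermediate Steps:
r = 20
E(n, j) = 20 - n (E(n, j) = -n + 20 = 20 - n)
H = 910 (H = 65*(20 - 1*6) = 65*(20 - 6) = 65*14 = 910)
H/(22/36 - 90) = 910/(22/36 - 90) = 910/(22*(1/36) - 90) = 910/(11/18 - 90) = 910/(-1609/18) = 910*(-18/1609) = -16380/1609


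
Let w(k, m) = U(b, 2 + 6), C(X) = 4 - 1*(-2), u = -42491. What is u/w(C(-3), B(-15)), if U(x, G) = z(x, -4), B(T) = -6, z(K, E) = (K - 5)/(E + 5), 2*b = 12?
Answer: -42491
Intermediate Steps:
b = 6 (b = (½)*12 = 6)
C(X) = 6 (C(X) = 4 + 2 = 6)
z(K, E) = (-5 + K)/(5 + E)
U(x, G) = -5 + x (U(x, G) = (-5 + x)/(5 - 4) = (-5 + x)/1 = 1*(-5 + x) = -5 + x)
w(k, m) = 1 (w(k, m) = -5 + 6 = 1)
u/w(C(-3), B(-15)) = -42491/1 = -42491*1 = -42491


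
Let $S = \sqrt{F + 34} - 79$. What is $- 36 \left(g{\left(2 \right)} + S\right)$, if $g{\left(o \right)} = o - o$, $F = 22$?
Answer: $2844 - 72 \sqrt{14} \approx 2574.6$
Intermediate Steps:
$g{\left(o \right)} = 0$
$S = -79 + 2 \sqrt{14}$ ($S = \sqrt{22 + 34} - 79 = \sqrt{56} - 79 = 2 \sqrt{14} - 79 = -79 + 2 \sqrt{14} \approx -71.517$)
$- 36 \left(g{\left(2 \right)} + S\right) = - 36 \left(0 - \left(79 - 2 \sqrt{14}\right)\right) = - 36 \left(-79 + 2 \sqrt{14}\right) = 2844 - 72 \sqrt{14}$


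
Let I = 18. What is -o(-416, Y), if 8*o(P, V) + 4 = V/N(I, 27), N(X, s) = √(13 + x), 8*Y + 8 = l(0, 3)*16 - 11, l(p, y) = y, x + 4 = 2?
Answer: ½ - 29*√11/704 ≈ 0.36338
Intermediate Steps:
x = -2 (x = -4 + 2 = -2)
Y = 29/8 (Y = -1 + (3*16 - 11)/8 = -1 + (48 - 11)/8 = -1 + (⅛)*37 = -1 + 37/8 = 29/8 ≈ 3.6250)
N(X, s) = √11 (N(X, s) = √(13 - 2) = √11)
o(P, V) = -½ + V*√11/88 (o(P, V) = -½ + (V/(√11))/8 = -½ + (V*(√11/11))/8 = -½ + (V*√11/11)/8 = -½ + V*√11/88)
-o(-416, Y) = -(-½ + (1/88)*(29/8)*√11) = -(-½ + 29*√11/704) = ½ - 29*√11/704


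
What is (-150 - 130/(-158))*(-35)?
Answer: 412475/79 ≈ 5221.2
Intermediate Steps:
(-150 - 130/(-158))*(-35) = (-150 - 130*(-1/158))*(-35) = (-150 + 65/79)*(-35) = -11785/79*(-35) = 412475/79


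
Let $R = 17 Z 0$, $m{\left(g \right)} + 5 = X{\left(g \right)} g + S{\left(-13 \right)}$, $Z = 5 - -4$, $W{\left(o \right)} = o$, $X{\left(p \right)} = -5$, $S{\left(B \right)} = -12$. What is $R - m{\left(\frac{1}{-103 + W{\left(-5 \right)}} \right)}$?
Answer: $\frac{1831}{108} \approx 16.954$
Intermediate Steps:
$Z = 9$ ($Z = 5 + 4 = 9$)
$m{\left(g \right)} = -17 - 5 g$ ($m{\left(g \right)} = -5 - \left(12 + 5 g\right) = -17 - 5 g$)
$R = 0$ ($R = 17 \cdot 9 \cdot 0 = 153 \cdot 0 = 0$)
$R - m{\left(\frac{1}{-103 + W{\left(-5 \right)}} \right)} = 0 - \left(-17 - \frac{5}{-103 - 5}\right) = 0 - \left(-17 - \frac{5}{-108}\right) = 0 - \left(-17 - - \frac{5}{108}\right) = 0 - \left(-17 + \frac{5}{108}\right) = 0 - - \frac{1831}{108} = 0 + \frac{1831}{108} = \frac{1831}{108}$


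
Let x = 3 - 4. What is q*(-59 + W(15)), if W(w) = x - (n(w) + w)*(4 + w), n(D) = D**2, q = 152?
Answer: -702240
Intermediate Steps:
x = -1
W(w) = -1 - (4 + w)*(w + w**2) (W(w) = -1 - (w**2 + w)*(4 + w) = -1 - (w + w**2)*(4 + w) = -1 - (4 + w)*(w + w**2))
q*(-59 + W(15)) = 152*(-59 + (-1 - 1*15**3 - 5*15**2 - 4*15)) = 152*(-59 + (-1 - 1*3375 - 5*225 - 60)) = 152*(-59 + (-1 - 3375 - 1125 - 60)) = 152*(-59 - 4561) = 152*(-4620) = -702240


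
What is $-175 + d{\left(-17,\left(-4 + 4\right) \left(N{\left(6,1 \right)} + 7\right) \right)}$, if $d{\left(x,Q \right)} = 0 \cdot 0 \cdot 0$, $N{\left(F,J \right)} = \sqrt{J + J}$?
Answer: $-175$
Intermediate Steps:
$N{\left(F,J \right)} = \sqrt{2} \sqrt{J}$ ($N{\left(F,J \right)} = \sqrt{2 J} = \sqrt{2} \sqrt{J}$)
$d{\left(x,Q \right)} = 0$ ($d{\left(x,Q \right)} = 0 \cdot 0 = 0$)
$-175 + d{\left(-17,\left(-4 + 4\right) \left(N{\left(6,1 \right)} + 7\right) \right)} = -175 + 0 = -175$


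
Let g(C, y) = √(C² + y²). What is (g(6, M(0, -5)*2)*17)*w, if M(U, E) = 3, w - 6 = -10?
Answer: -408*√2 ≈ -577.00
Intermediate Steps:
w = -4 (w = 6 - 10 = -4)
(g(6, M(0, -5)*2)*17)*w = (√(6² + (3*2)²)*17)*(-4) = (√(36 + 6²)*17)*(-4) = (√(36 + 36)*17)*(-4) = (√72*17)*(-4) = ((6*√2)*17)*(-4) = (102*√2)*(-4) = -408*√2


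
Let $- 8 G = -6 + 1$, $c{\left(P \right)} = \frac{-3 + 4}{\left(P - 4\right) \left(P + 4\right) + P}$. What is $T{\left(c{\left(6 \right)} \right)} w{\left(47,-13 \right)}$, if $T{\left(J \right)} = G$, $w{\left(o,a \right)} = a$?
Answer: $- \frac{65}{8} \approx -8.125$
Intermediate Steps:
$c{\left(P \right)} = \frac{1}{P + \left(-4 + P\right) \left(4 + P\right)}$ ($c{\left(P \right)} = 1 \frac{1}{\left(-4 + P\right) \left(4 + P\right) + P} = 1 \frac{1}{P + \left(-4 + P\right) \left(4 + P\right)} = \frac{1}{P + \left(-4 + P\right) \left(4 + P\right)}$)
$G = \frac{5}{8}$ ($G = - \frac{-6 + 1}{8} = \left(- \frac{1}{8}\right) \left(-5\right) = \frac{5}{8} \approx 0.625$)
$T{\left(J \right)} = \frac{5}{8}$
$T{\left(c{\left(6 \right)} \right)} w{\left(47,-13 \right)} = \frac{5}{8} \left(-13\right) = - \frac{65}{8}$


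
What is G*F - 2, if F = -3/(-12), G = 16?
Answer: 2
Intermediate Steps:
F = ¼ (F = -3*(-1/12) = ¼ ≈ 0.25000)
G*F - 2 = 16*(¼) - 2 = 4 - 2 = 2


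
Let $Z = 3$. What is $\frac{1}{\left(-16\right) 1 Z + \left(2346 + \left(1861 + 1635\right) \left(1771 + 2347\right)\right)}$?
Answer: $\frac{1}{14398826} \approx 6.945 \cdot 10^{-8}$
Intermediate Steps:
$\frac{1}{\left(-16\right) 1 Z + \left(2346 + \left(1861 + 1635\right) \left(1771 + 2347\right)\right)} = \frac{1}{\left(-16\right) 1 \cdot 3 + \left(2346 + \left(1861 + 1635\right) \left(1771 + 2347\right)\right)} = \frac{1}{\left(-16\right) 3 + \left(2346 + 3496 \cdot 4118\right)} = \frac{1}{-48 + \left(2346 + 14396528\right)} = \frac{1}{-48 + 14398874} = \frac{1}{14398826}$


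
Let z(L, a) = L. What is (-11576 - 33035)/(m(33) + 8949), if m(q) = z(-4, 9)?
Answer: -44611/8945 ≈ -4.9873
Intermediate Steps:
m(q) = -4
(-11576 - 33035)/(m(33) + 8949) = (-11576 - 33035)/(-4 + 8949) = -44611/8945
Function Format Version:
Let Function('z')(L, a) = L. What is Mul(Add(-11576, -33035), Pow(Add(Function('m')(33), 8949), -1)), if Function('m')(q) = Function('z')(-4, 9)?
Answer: Rational(-44611, 8945) ≈ -4.9873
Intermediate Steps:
Function('m')(q) = -4
Mul(Add(-11576, -33035), Pow(Add(Function('m')(33), 8949), -1)) = Mul(Add(-11576, -33035), Pow(Add(-4, 8949), -1)) = Mul(-44611, Pow(8945, -1)) = Mul(-44611, Rational(1, 8945)) = Rational(-44611, 8945)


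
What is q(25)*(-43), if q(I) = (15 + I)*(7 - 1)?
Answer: -10320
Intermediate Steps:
q(I) = 90 + 6*I (q(I) = (15 + I)*6 = 90 + 6*I)
q(25)*(-43) = (90 + 6*25)*(-43) = (90 + 150)*(-43) = 240*(-43) = -10320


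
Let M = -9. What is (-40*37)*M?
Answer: 13320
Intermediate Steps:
(-40*37)*M = -40*37*(-9) = -1480*(-9) = 13320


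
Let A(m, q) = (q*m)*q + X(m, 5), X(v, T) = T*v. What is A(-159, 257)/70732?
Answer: -5251293/35366 ≈ -148.48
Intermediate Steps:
A(m, q) = 5*m + m*q**2 (A(m, q) = (q*m)*q + 5*m = (m*q)*q + 5*m = m*q**2 + 5*m = 5*m + m*q**2)
A(-159, 257)/70732 = -159*(5 + 257**2)/70732 = -159*(5 + 66049)*(1/70732) = -159*66054*(1/70732) = -10502586*1/70732 = -5251293/35366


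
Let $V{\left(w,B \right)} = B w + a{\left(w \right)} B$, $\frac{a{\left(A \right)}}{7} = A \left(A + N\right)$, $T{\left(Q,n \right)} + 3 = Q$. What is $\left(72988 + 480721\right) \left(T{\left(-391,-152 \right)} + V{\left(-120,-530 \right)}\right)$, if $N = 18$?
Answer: $-25109149442546$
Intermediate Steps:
$T{\left(Q,n \right)} = -3 + Q$
$a{\left(A \right)} = 7 A \left(18 + A\right)$ ($a{\left(A \right)} = 7 A \left(A + 18\right) = 7 A \left(18 + A\right)$)
$V{\left(w,B \right)} = B w + 7 B w \left(18 + w\right)$ ($V{\left(w,B \right)} = B w + 7 w \left(18 + w\right) B = B w + 7 B w \left(18 + w\right)$)
$\left(72988 + 480721\right) \left(T{\left(-391,-152 \right)} + V{\left(-120,-530 \right)}\right) = \left(72988 + 480721\right) \left(\left(-3 - 391\right) - - 63600 \left(127 + 7 \left(-120\right)\right)\right) = 553709 \left(-394 - - 63600 \left(127 - 840\right)\right) = 553709 \left(-394 - \left(-63600\right) \left(-713\right)\right) = 553709 \left(-394 - 45346800\right) = 553709 \left(-45347194\right) = -25109149442546$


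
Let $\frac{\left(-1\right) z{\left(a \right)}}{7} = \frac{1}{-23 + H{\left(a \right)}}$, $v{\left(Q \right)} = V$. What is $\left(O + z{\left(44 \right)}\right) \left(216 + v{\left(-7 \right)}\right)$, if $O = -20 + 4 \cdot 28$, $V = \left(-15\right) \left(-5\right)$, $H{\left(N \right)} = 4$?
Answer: $\frac{510705}{19} \approx 26879.0$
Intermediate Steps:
$V = 75$
$v{\left(Q \right)} = 75$
$z{\left(a \right)} = \frac{7}{19}$ ($z{\left(a \right)} = - \frac{7}{-23 + 4} = - \frac{7}{-19} = \left(-7\right) \left(- \frac{1}{19}\right) = \frac{7}{19}$)
$O = 92$ ($O = -20 + 112 = 92$)
$\left(O + z{\left(44 \right)}\right) \left(216 + v{\left(-7 \right)}\right) = \left(92 + \frac{7}{19}\right) \left(216 + 75\right) = \frac{1755}{19} \cdot 291 = \frac{510705}{19}$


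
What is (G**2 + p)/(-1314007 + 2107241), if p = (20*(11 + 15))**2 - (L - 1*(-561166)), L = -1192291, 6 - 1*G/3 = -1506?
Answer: 21476821/793234 ≈ 27.075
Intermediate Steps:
G = 4536 (G = 18 - 3*(-1506) = 18 + 4518 = 4536)
p = 901525 (p = (20*(11 + 15))**2 - (-1192291 - 1*(-561166)) = (20*26)**2 - (-1192291 + 561166) = 520**2 - 1*(-631125) = 270400 + 631125 = 901525)
(G**2 + p)/(-1314007 + 2107241) = (4536**2 + 901525)/(-1314007 + 2107241) = (20575296 + 901525)/793234 = 21476821*(1/793234) = 21476821/793234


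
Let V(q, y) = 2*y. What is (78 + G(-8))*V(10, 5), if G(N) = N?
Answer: 700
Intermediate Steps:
(78 + G(-8))*V(10, 5) = (78 - 8)*(2*5) = 70*10 = 700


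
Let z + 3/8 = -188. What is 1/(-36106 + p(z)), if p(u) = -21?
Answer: -1/36127 ≈ -2.7680e-5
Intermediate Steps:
z = -1507/8 (z = -3/8 - 188 = -1507/8 ≈ -188.38)
1/(-36106 + p(z)) = 1/(-36106 - 21) = 1/(-36127) = -1/36127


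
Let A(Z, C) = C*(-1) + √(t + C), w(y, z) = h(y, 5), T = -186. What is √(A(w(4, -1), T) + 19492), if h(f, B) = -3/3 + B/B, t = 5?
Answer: √(19678 + I*√181) ≈ 140.28 + 0.048*I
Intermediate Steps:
h(f, B) = 0 (h(f, B) = -3*⅓ + 1 = -1 + 1 = 0)
w(y, z) = 0
A(Z, C) = √(5 + C) - C (A(Z, C) = C*(-1) + √(5 + C) = -C + √(5 + C) = √(5 + C) - C)
√(A(w(4, -1), T) + 19492) = √((√(5 - 186) - 1*(-186)) + 19492) = √((√(-181) + 186) + 19492) = √((I*√181 + 186) + 19492) = √((186 + I*√181) + 19492) = √(19678 + I*√181)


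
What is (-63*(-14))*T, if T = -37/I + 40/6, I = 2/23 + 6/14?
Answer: -4766034/83 ≈ -57422.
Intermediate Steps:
I = 83/161 (I = 2*(1/23) + 6*(1/14) = 2/23 + 3/7 = 83/161 ≈ 0.51553)
T = -16211/249 (T = -37/83/161 + 40/6 = -37*161/83 + 40*(⅙) = -5957/83 + 20/3 = -16211/249 ≈ -65.104)
(-63*(-14))*T = -63*(-14)*(-16211/249) = 882*(-16211/249) = -4766034/83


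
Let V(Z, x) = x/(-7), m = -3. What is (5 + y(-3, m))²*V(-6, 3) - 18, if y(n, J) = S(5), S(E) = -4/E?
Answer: -639/25 ≈ -25.560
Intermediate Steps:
V(Z, x) = -x/7 (V(Z, x) = x*(-⅐) = -x/7)
y(n, J) = -⅘ (y(n, J) = -4/5 = -4*⅕ = -⅘)
(5 + y(-3, m))²*V(-6, 3) - 18 = (5 - ⅘)²*(-⅐*3) - 18 = (21/5)²*(-3/7) - 18 = (441/25)*(-3/7) - 18 = -189/25 - 18 = -639/25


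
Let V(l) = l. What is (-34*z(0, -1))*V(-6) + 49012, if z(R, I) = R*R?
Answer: 49012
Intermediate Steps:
z(R, I) = R²
(-34*z(0, -1))*V(-6) + 49012 = -34*0²*(-6) + 49012 = -34*0*(-6) + 49012 = 0*(-6) + 49012 = 0 + 49012 = 49012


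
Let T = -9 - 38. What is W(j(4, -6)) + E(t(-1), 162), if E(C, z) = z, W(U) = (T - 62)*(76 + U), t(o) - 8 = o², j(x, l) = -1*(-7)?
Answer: -8885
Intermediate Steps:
j(x, l) = 7
t(o) = 8 + o²
T = -47
W(U) = -8284 - 109*U (W(U) = (-47 - 62)*(76 + U) = -109*(76 + U) = -8284 - 109*U)
W(j(4, -6)) + E(t(-1), 162) = (-8284 - 109*7) + 162 = (-8284 - 763) + 162 = -9047 + 162 = -8885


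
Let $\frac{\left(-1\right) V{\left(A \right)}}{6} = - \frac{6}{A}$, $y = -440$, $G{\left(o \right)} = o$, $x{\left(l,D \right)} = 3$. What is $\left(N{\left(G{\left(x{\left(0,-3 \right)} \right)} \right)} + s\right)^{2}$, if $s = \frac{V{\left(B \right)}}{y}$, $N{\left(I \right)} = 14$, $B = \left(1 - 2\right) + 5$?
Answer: $\frac{37834801}{193600} \approx 195.43$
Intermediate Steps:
$B = 4$ ($B = -1 + 5 = 4$)
$V{\left(A \right)} = \frac{36}{A}$ ($V{\left(A \right)} = - 6 \left(- \frac{6}{A}\right) = \frac{36}{A}$)
$s = - \frac{9}{440}$ ($s = \frac{36 \cdot \frac{1}{4}}{-440} = 36 \cdot \frac{1}{4} \left(- \frac{1}{440}\right) = 9 \left(- \frac{1}{440}\right) = - \frac{9}{440} \approx -0.020455$)
$\left(N{\left(G{\left(x{\left(0,-3 \right)} \right)} \right)} + s\right)^{2} = \left(14 - \frac{9}{440}\right)^{2} = \left(\frac{6151}{440}\right)^{2} = \frac{37834801}{193600}$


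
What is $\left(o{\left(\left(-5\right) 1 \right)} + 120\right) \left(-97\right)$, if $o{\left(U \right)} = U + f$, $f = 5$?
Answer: $-11640$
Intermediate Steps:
$o{\left(U \right)} = 5 + U$ ($o{\left(U \right)} = U + 5 = 5 + U$)
$\left(o{\left(\left(-5\right) 1 \right)} + 120\right) \left(-97\right) = \left(\left(5 - 5\right) + 120\right) \left(-97\right) = \left(0 + 120\right) \left(-97\right) = 120 \left(-97\right) = -11640$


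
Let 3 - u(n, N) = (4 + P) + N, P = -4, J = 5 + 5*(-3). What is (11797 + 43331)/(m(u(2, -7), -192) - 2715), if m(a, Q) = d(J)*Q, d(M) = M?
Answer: -18376/265 ≈ -69.343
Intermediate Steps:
J = -10 (J = 5 - 15 = -10)
u(n, N) = 3 - N (u(n, N) = 3 - ((4 - 4) + N) = 3 - (0 + N) = 3 - N)
m(a, Q) = -10*Q
(11797 + 43331)/(m(u(2, -7), -192) - 2715) = (11797 + 43331)/(-10*(-192) - 2715) = 55128/(1920 - 2715) = 55128/(-795) = 55128*(-1/795) = -18376/265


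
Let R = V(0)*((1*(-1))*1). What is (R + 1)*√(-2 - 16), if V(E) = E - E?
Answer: 3*I*√2 ≈ 4.2426*I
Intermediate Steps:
V(E) = 0
R = 0 (R = 0*((1*(-1))*1) = 0*(-1*1) = 0*(-1) = 0)
(R + 1)*√(-2 - 16) = (0 + 1)*√(-2 - 16) = 1*√(-18) = 1*(3*I*√2) = 3*I*√2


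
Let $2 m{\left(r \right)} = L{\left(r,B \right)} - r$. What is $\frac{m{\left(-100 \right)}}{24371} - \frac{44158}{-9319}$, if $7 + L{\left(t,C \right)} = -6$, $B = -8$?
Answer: $\frac{2153159989}{454226698} \approx 4.7403$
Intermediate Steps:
$L{\left(t,C \right)} = -13$ ($L{\left(t,C \right)} = -7 - 6 = -13$)
$m{\left(r \right)} = - \frac{13}{2} - \frac{r}{2}$ ($m{\left(r \right)} = \frac{-13 - r}{2} = - \frac{13}{2} - \frac{r}{2}$)
$\frac{m{\left(-100 \right)}}{24371} - \frac{44158}{-9319} = \frac{- \frac{13}{2} - -50}{24371} - \frac{44158}{-9319} = \left(- \frac{13}{2} + 50\right) \frac{1}{24371} - - \frac{44158}{9319} = \frac{87}{2} \cdot \frac{1}{24371} + \frac{44158}{9319} = \frac{87}{48742} + \frac{44158}{9319} = \frac{2153159989}{454226698}$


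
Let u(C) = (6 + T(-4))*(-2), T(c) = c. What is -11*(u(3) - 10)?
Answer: 154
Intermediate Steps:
u(C) = -4 (u(C) = (6 - 4)*(-2) = 2*(-2) = -4)
-11*(u(3) - 10) = -11*(-4 - 10) = -11*(-14) = 154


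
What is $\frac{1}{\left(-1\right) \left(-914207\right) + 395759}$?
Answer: $\frac{1}{1309966} \approx 7.6338 \cdot 10^{-7}$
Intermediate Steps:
$\frac{1}{\left(-1\right) \left(-914207\right) + 395759} = \frac{1}{914207 + 395759} = \frac{1}{1309966}$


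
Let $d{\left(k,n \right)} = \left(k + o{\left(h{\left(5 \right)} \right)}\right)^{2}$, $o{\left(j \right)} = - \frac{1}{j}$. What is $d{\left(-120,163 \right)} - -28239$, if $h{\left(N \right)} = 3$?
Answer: $\frac{384472}{9} \approx 42719.0$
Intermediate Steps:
$d{\left(k,n \right)} = \left(- \frac{1}{3} + k\right)^{2}$ ($d{\left(k,n \right)} = \left(k - \frac{1}{3}\right)^{2} = \left(- \frac{1}{3} + k\right)^{2}$)
$d{\left(-120,163 \right)} - -28239 = \frac{\left(-1 + 3 \left(-120\right)\right)^{2}}{9} - -28239 = \frac{\left(-1 - 360\right)^{2}}{9} + 28239 = \frac{\left(-361\right)^{2}}{9} + 28239 = \frac{1}{9} \cdot 130321 + 28239 = \frac{130321}{9} + 28239 = \frac{384472}{9}$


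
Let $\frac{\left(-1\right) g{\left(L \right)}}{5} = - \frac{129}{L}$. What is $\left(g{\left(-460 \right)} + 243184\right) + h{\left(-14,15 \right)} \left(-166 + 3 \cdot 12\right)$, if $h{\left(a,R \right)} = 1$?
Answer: $\frac{22360839}{92} \approx 2.4305 \cdot 10^{5}$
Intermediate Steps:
$g{\left(L \right)} = \frac{645}{L}$ ($g{\left(L \right)} = - 5 \left(- \frac{129}{L}\right) = \frac{645}{L}$)
$\left(g{\left(-460 \right)} + 243184\right) + h{\left(-14,15 \right)} \left(-166 + 3 \cdot 12\right) = \left(\frac{645}{-460} + 243184\right) + 1 \left(-166 + 3 \cdot 12\right) = \left(645 \left(- \frac{1}{460}\right) + 243184\right) + 1 \left(-166 + 36\right) = \left(- \frac{129}{92} + 243184\right) + 1 \left(-130\right) = \frac{22372799}{92} - 130 = \frac{22360839}{92}$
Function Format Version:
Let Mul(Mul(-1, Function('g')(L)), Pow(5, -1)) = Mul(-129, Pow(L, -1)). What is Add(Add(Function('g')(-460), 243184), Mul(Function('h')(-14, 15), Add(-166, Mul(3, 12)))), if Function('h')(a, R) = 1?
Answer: Rational(22360839, 92) ≈ 2.4305e+5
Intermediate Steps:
Function('g')(L) = Mul(645, Pow(L, -1)) (Function('g')(L) = Mul(-5, Mul(-129, Pow(L, -1))) = Mul(645, Pow(L, -1)))
Add(Add(Function('g')(-460), 243184), Mul(Function('h')(-14, 15), Add(-166, Mul(3, 12)))) = Add(Add(Mul(645, Pow(-460, -1)), 243184), Mul(1, Add(-166, Mul(3, 12)))) = Add(Add(Mul(645, Rational(-1, 460)), 243184), Mul(1, Add(-166, 36))) = Add(Add(Rational(-129, 92), 243184), Mul(1, -130)) = Add(Rational(22372799, 92), -130) = Rational(22360839, 92)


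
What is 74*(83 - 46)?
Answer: 2738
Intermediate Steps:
74*(83 - 46) = 74*37 = 2738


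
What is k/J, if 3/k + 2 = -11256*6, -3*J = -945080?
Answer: -9/63828813040 ≈ -1.4100e-10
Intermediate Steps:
J = 945080/3 (J = -⅓*(-945080) = 945080/3 ≈ 3.1503e+5)
k = -3/67538 (k = 3/(-2 - 11256*6) = 3/(-2 - 67536) = 3/(-67538) = 3*(-1/67538) = -3/67538 ≈ -4.4419e-5)
k/J = -3/(67538*945080/3) = -3/67538*3/945080 = -9/63828813040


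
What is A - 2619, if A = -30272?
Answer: -32891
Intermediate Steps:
A - 2619 = -30272 - 2619 = -32891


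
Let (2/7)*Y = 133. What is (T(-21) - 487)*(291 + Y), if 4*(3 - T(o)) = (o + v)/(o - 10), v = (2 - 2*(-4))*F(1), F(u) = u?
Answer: -90820851/248 ≈ -3.6621e+5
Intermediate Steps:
Y = 931/2 (Y = (7/2)*133 = 931/2 ≈ 465.50)
v = 10 (v = (2 - 2*(-4))*1 = (2 + 8)*1 = 10*1 = 10)
T(o) = 3 - (10 + o)/(4*(-10 + o)) (T(o) = 3 - (o + 10)/(4*(o - 10)) = 3 - (10 + o)/(4*(-10 + o)))
(T(-21) - 487)*(291 + Y) = ((-130 + 11*(-21))/(4*(-10 - 21)) - 487)*(291 + 931/2) = ((1/4)*(-130 - 231)/(-31) - 487)*(1513/2) = ((1/4)*(-1/31)*(-361) - 487)*(1513/2) = (361/124 - 487)*(1513/2) = -60027/124*1513/2 = -90820851/248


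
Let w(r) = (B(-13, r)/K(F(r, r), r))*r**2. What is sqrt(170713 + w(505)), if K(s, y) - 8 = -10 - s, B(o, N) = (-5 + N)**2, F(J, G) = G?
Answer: I*sqrt(191009095527)/39 ≈ 11206.0*I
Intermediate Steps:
K(s, y) = -2 - s (K(s, y) = 8 + (-10 - s) = -2 - s)
w(r) = r**2*(-5 + r)**2/(-2 - r) (w(r) = ((-5 + r)**2/(-2 - r))*r**2 = r**2*(-5 + r)**2/(-2 - r))
sqrt(170713 + w(505)) = sqrt(170713 - 1*505**2*(-5 + 505)**2/(2 + 505)) = sqrt(170713 - 1*255025*500**2/507) = sqrt(170713 - 1*255025*250000*1/507) = sqrt(170713 - 63756250000/507) = sqrt(-63669698509/507) = I*sqrt(191009095527)/39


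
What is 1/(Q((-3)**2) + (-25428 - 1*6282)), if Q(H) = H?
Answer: -1/31701 ≈ -3.1545e-5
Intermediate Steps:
1/(Q((-3)**2) + (-25428 - 1*6282)) = 1/((-3)**2 + (-25428 - 1*6282)) = 1/(9 + (-25428 - 6282)) = 1/(9 - 31710) = 1/(-31701) = -1/31701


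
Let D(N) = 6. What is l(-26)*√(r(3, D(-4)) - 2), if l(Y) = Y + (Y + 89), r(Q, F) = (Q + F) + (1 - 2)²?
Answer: 74*√2 ≈ 104.65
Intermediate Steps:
r(Q, F) = 1 + F + Q (r(Q, F) = (F + Q) + (-1)² = (F + Q) + 1 = 1 + F + Q)
l(Y) = 89 + 2*Y (l(Y) = Y + (89 + Y) = 89 + 2*Y)
l(-26)*√(r(3, D(-4)) - 2) = (89 + 2*(-26))*√((1 + 6 + 3) - 2) = (89 - 52)*√(10 - 2) = 37*√8 = 37*(2*√2) = 74*√2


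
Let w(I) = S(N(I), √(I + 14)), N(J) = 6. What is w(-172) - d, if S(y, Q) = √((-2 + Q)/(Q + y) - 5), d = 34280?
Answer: -34280 + 2*√(-(8 + I*√158)/(6 + I*√158)) ≈ -34280.0 + 2.0647*I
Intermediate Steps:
S(y, Q) = √(-5 + (-2 + Q)/(Q + y)) (S(y, Q) = √((-2 + Q)/(Q + y) - 5) = √(-5 + (-2 + Q)/(Q + y)))
w(I) = √((-32 - 4*√(14 + I))/(6 + √(14 + I))) (w(I) = √((-2 - 5*6 - 4*√(I + 14))/(√(I + 14) + 6)) = √((-2 - 30 - 4*√(14 + I))/(√(14 + I) + 6)) = √((-32 - 4*√(14 + I))/(6 + √(14 + I))))
w(-172) - d = 2*√((-8 - √(14 - 172))/(6 + √(14 - 172))) - 1*34280 = 2*√((-8 - √(-158))/(6 + √(-158))) - 34280 = 2*√((-8 - I*√158)/(6 + I*√158)) - 34280 = -34280 + 2*√((-8 - I*√158)/(6 + I*√158))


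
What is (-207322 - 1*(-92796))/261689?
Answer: -114526/261689 ≈ -0.43764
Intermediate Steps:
(-207322 - 1*(-92796))/261689 = (-207322 + 92796)*(1/261689) = -114526*1/261689 = -114526/261689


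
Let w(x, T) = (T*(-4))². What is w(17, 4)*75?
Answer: 19200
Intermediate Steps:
w(x, T) = 16*T² (w(x, T) = (-4*T)² = 16*T²)
w(17, 4)*75 = (16*4²)*75 = (16*16)*75 = 256*75 = 19200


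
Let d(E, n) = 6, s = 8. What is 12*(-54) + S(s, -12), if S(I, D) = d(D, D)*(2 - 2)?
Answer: -648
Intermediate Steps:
S(I, D) = 0 (S(I, D) = 6*(2 - 2) = 6*0 = 0)
12*(-54) + S(s, -12) = 12*(-54) + 0 = -648 + 0 = -648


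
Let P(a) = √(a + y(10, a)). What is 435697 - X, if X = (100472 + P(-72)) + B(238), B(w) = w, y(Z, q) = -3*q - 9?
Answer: 334987 - 3*√15 ≈ 3.3498e+5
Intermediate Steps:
y(Z, q) = -9 - 3*q
P(a) = √(-9 - 2*a) (P(a) = √(a + (-9 - 3*a)) = √(-9 - 2*a))
X = 100710 + 3*√15 (X = (100472 + √(-9 - 2*(-72))) + 238 = (100472 + √(-9 + 144)) + 238 = (100472 + √135) + 238 = (100472 + 3*√15) + 238 = 100710 + 3*√15 ≈ 1.0072e+5)
435697 - X = 435697 - (100710 + 3*√15) = 435697 + (-100710 - 3*√15) = 334987 - 3*√15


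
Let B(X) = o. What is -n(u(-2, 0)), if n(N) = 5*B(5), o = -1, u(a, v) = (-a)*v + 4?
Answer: 5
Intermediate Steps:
u(a, v) = 4 - a*v (u(a, v) = -a*v + 4 = 4 - a*v)
B(X) = -1
n(N) = -5 (n(N) = 5*(-1) = -5)
-n(u(-2, 0)) = -1*(-5) = 5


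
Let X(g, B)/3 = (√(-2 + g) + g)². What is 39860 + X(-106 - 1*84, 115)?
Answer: 147584 - 9120*I*√3 ≈ 1.4758e+5 - 15796.0*I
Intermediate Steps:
X(g, B) = 3*(g + √(-2 + g))² (X(g, B) = 3*(√(-2 + g) + g)² = 3*(g + √(-2 + g))²)
39860 + X(-106 - 1*84, 115) = 39860 + 3*((-106 - 1*84) + √(-2 + (-106 - 1*84)))² = 39860 + 3*((-106 - 84) + √(-2 + (-106 - 84)))² = 39860 + 3*(-190 + √(-2 - 190))² = 39860 + 3*(-190 + √(-192))² = 39860 + 3*(-190 + 8*I*√3)²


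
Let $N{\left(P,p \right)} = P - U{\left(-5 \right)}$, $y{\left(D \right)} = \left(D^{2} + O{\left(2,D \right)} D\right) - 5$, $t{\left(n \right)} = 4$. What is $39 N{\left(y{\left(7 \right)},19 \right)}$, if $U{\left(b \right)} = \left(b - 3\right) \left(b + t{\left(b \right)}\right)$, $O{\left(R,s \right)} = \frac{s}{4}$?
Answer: $\frac{7527}{4} \approx 1881.8$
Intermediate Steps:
$O{\left(R,s \right)} = \frac{s}{4}$ ($O{\left(R,s \right)} = s \frac{1}{4} = \frac{s}{4}$)
$U{\left(b \right)} = \left(-3 + b\right) \left(4 + b\right)$ ($U{\left(b \right)} = \left(b - 3\right) \left(b + 4\right) = \left(-3 + b\right) \left(4 + b\right)$)
$y{\left(D \right)} = -5 + \frac{5 D^{2}}{4}$ ($y{\left(D \right)} = \left(D^{2} + \frac{D}{4} D\right) - 5 = \left(D^{2} + \frac{D^{2}}{4}\right) - 5 = \frac{5 D^{2}}{4} - 5 = -5 + \frac{5 D^{2}}{4}$)
$N{\left(P,p \right)} = -8 + P$ ($N{\left(P,p \right)} = P - \left(-12 - 5 + \left(-5\right)^{2}\right) = P - \left(-12 - 5 + 25\right) = P - 8 = -8 + P$)
$39 N{\left(y{\left(7 \right)},19 \right)} = 39 \left(-8 - \left(5 - \frac{5 \cdot 7^{2}}{4}\right)\right) = 39 \left(-8 + \left(-5 + \frac{5}{4} \cdot 49\right)\right) = 39 \left(-8 + \left(-5 + \frac{245}{4}\right)\right) = 39 \left(-8 + \frac{225}{4}\right) = 39 \cdot \frac{193}{4} = \frac{7527}{4}$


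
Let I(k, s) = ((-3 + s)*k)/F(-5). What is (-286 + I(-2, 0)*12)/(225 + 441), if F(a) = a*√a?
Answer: -143/333 + 4*I*√5/925 ≈ -0.42943 + 0.0096695*I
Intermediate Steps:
F(a) = a^(3/2)
I(k, s) = I*k*√5*(-3 + s)/25 (I(k, s) = ((-3 + s)*k)/((-5)^(3/2)) = (k*(-3 + s))/((-5*I*√5)) = (k*(-3 + s))*(I*√5/25) = I*k*√5*(-3 + s)/25)
(-286 + I(-2, 0)*12)/(225 + 441) = (-286 + ((1/25)*I*(-2)*√5*(-3 + 0))*12)/(225 + 441) = (-286 + ((1/25)*I*(-2)*√5*(-3))*12)/666 = (-286 + (6*I*√5/25)*12)*(1/666) = (-286 + 72*I*√5/25)*(1/666) = -143/333 + 4*I*√5/925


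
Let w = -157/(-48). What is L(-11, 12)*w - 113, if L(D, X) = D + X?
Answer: -5267/48 ≈ -109.73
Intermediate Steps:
w = 157/48 (w = -157*(-1/48) = 157/48 ≈ 3.2708)
L(-11, 12)*w - 113 = (-11 + 12)*(157/48) - 113 = 1*(157/48) - 113 = 157/48 - 113 = -5267/48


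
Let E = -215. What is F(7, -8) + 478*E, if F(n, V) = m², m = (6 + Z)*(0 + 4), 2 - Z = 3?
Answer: -102370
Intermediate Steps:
Z = -1 (Z = 2 - 1*3 = 2 - 3 = -1)
m = 20 (m = (6 - 1)*(0 + 4) = 5*4 = 20)
F(n, V) = 400 (F(n, V) = 20² = 400)
F(7, -8) + 478*E = 400 + 478*(-215) = 400 - 102770 = -102370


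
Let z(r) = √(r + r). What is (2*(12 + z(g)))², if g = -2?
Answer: 560 + 192*I ≈ 560.0 + 192.0*I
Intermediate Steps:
z(r) = √2*√r (z(r) = √(2*r) = √2*√r)
(2*(12 + z(g)))² = (2*(12 + √2*√(-2)))² = (2*(12 + √2*(I*√2)))² = (2*(12 + 2*I))² = (24 + 4*I)²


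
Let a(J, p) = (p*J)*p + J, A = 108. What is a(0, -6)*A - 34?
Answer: -34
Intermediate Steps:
a(J, p) = J + J*p² (a(J, p) = (J*p)*p + J = J*p² + J = J + J*p²)
a(0, -6)*A - 34 = (0*(1 + (-6)²))*108 - 34 = (0*(1 + 36))*108 - 34 = (0*37)*108 - 34 = 0*108 - 34 = 0 - 34 = -34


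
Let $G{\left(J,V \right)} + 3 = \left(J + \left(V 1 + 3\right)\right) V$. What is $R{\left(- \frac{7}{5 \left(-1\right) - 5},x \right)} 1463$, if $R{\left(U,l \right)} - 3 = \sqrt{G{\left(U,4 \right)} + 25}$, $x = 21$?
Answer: $4389 + \frac{2926 \sqrt{330}}{5} \approx 15020.0$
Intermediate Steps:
$G{\left(J,V \right)} = -3 + V \left(3 + J + V\right)$ ($G{\left(J,V \right)} = -3 + \left(J + \left(V 1 + 3\right)\right) V = -3 + \left(J + \left(V + 3\right)\right) V = -3 + \left(J + \left(3 + V\right)\right) V = -3 + \left(3 + J + V\right) V = -3 + V \left(3 + J + V\right)$)
$R{\left(U,l \right)} = 3 + \sqrt{50 + 4 U}$ ($R{\left(U,l \right)} = 3 + \sqrt{\left(-3 + 4^{2} + 3 \cdot 4 + U 4\right) + 25} = 3 + \sqrt{\left(-3 + 16 + 12 + 4 U\right) + 25} = 3 + \sqrt{\left(25 + 4 U\right) + 25} = 3 + \sqrt{50 + 4 U}$)
$R{\left(- \frac{7}{5 \left(-1\right) - 5},x \right)} 1463 = \left(3 + \sqrt{50 + 4 \left(- \frac{7}{5 \left(-1\right) - 5}\right)}\right) 1463 = \left(3 + \sqrt{50 + 4 \left(- \frac{7}{-5 - 5}\right)}\right) 1463 = \left(3 + \sqrt{50 + 4 \left(- \frac{7}{-10}\right)}\right) 1463 = \left(3 + \sqrt{50 + 4 \left(\left(-7\right) \left(- \frac{1}{10}\right)\right)}\right) 1463 = \left(3 + \sqrt{50 + 4 \cdot \frac{7}{10}}\right) 1463 = \left(3 + \sqrt{50 + \frac{14}{5}}\right) 1463 = \left(3 + \sqrt{\frac{264}{5}}\right) 1463 = \left(3 + \frac{2 \sqrt{330}}{5}\right) 1463 = 4389 + \frac{2926 \sqrt{330}}{5}$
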